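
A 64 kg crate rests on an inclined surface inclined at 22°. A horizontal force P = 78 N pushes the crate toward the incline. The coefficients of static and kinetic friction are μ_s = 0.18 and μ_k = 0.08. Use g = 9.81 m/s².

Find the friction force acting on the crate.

f ≈ 48.9 N (up the incline)

Normal direction: N = m g cos θ + P sin θ = 611.3 N.
Parallel to the incline: P cos θ − m g sin θ = 72.32 − 235.2 = -162.9 N; the friction needed to balance this is 162.9 N acting up the slope.
The limit of static friction is μ_s N = 110 N.
The required 162.9 N exceeds the static limit, so the crate slides down-slope and f = μ_k N = 0.08×611.3 = 48.9 N.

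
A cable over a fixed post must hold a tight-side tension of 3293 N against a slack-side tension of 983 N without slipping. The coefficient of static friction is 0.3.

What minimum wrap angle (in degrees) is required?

T₂/T₁ = e^{μβ} → β = ln(T₂/T₁)/μ.
β = ln(3293/983)/0.3 = 1.209/0.3 = 4.03 rad.
In degrees: β = 4.03 × 180/π = 231°.

β_min ≈ 231°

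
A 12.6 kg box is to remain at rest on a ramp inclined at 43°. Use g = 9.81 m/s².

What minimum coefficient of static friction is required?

μ_s,min ≈ 0.933

At the slip threshold m g sin θ = μ_s m g cos θ, so μ_s,min = tan θ.
μ_s,min = tan 43° = 0.933.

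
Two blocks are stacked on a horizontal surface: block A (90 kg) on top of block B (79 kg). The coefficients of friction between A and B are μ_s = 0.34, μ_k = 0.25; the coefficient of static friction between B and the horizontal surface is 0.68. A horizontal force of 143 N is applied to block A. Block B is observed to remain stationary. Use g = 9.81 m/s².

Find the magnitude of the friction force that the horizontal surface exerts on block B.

Normal force at the A–B interface: N₁ = m_A g = 882.9 N.
So the A–B interface can sustain at most μ_s N₁ = 300.2 N of static friction.
P = 143 N is within that limit, so A and B move together (both at rest); the A–B friction is simply f₁ = P = 143 N.
By Newton's third law B feels 143 N forward from A. With B stationary, the floor's static friction on B balances it: f₂ = 143 N (well within μ_s(m_A+m_B)g = 1127 N).

f ≈ 143 N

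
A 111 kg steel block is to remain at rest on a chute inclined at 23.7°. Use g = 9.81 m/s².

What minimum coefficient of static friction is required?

At the slip threshold m g sin θ = μ_s m g cos θ, so μ_s,min = tan θ.
μ_s,min = tan 23.7° = 0.439.

μ_s,min ≈ 0.439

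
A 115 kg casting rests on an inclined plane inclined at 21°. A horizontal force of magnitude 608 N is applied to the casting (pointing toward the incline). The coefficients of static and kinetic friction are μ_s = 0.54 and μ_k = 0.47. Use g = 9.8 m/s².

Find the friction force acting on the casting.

Resolve perpendicular to the incline: N = m g cos θ + P sin θ = 115×9.8×cos 21° + 608×sin 21° = 1270 N.
Parallel to the incline: P cos θ − m g sin θ = 567.6 − 403.9 = 163.7 N; the friction needed to balance this is 163.7 N acting down the slope.
The limit of static friction is μ_s N = 685.8 N.
Since 163.7 N is within the 685.8 N limit, the casting stays put and friction is exactly 164 N.

f ≈ 164 N (down the incline)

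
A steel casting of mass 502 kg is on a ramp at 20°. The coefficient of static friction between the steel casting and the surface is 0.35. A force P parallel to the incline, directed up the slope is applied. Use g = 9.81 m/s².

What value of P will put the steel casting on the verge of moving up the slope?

At impending motion up the slope, friction acts down-slope at its limit: f = μ_s N.
P is parallel to the surface, so N = m g cos θ = 4630 N.
Along the incline: P = m g sin θ + μ_s N = 1680 + 0.35×4630 = 3300 N.

P ≈ 3300 N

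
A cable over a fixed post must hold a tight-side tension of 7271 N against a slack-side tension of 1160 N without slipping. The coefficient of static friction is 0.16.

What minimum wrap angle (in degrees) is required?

T₂/T₁ = e^{μβ} → β = ln(T₂/T₁)/μ.
β = ln(7271/1160)/0.16 = 1.835/0.16 = 11.47 rad.
In degrees: β = 11.47 × 180/π = 657°.

β_min ≈ 657°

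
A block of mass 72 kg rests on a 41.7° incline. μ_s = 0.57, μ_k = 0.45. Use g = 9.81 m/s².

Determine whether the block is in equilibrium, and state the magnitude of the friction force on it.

N = m g cos θ = 527 N.
Down-slope weight component: m g sin θ = 470 N.
μ_s N = 301 N.
470 > 301 N, so it slides; kinetic friction f = μ_k N = 0.45×527 = 237 N.

f ≈ 237 N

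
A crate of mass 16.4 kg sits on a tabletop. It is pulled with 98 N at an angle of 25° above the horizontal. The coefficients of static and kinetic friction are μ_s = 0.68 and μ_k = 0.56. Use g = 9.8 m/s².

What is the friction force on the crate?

f ≈ 66.8 N

The vertical component of P reduces the normal force: N = m g − P sin α = 160.7 − 41.42 = 119.3 N.
For equilibrium, f = P cos α = 98×cos 25° = 88.82 N.
The static-friction limit is μ_s N = 81.13 N.
The required friction exceeds μ_s N, so the crate moves and f = μ_k N = 66.8 N.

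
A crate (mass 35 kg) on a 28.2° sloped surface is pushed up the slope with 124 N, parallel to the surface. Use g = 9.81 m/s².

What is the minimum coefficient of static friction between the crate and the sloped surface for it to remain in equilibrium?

N = m g cos θ = 302.6 N.
Friction must make up the shortfall along the incline: f = m g sin θ − P = 162.3 − 124 = 38.25 N.
At the threshold f = μ_s N, so μ_s,min = 38.25/302.6 = 0.126.

μ_s,min ≈ 0.126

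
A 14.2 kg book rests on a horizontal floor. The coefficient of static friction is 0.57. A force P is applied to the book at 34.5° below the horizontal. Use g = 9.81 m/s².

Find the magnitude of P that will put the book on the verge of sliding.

P ≈ 158 N

N = m g + P sin α (the push presses the book into the horizontal floor).
At impending slip, P cos α = μ_s N = μ_s (m g + P sin α).
Solving: P (cos α − μ_s sin α) = μ_s m g → P = 0.57×139/(cos 34.5° − 0.57 sin 34.5°) = 79.4/0.5013 = 158 N.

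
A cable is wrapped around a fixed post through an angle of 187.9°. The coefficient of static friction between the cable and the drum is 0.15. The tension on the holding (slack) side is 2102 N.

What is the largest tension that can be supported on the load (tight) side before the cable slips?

T_max ≈ 3440 N

At impending slip the capstan equation gives T₂/T₁ = e^{μβ} with β in radians.
β = 187.9° × π/180 = 3.279 rad.
e^{μβ} = e^{0.15×3.279} = 1.635.
T₂ = T₁ · e^{μβ} = 2102 × 1.635 = 3440 N.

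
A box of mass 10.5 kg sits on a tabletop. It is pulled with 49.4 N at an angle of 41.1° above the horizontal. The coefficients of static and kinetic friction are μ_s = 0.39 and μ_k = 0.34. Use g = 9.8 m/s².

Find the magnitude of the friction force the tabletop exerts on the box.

f ≈ 23.9 N

The vertical component of P reduces the normal force: N = m g − P sin α = 102.9 − 32.47 = 70.43 N.
For equilibrium, f = P cos α = 49.4×cos 41.1° = 37.23 N.
The static-friction limit is μ_s N = 27.47 N.
The required friction exceeds μ_s N, so the box moves and f = μ_k N = 23.9 N.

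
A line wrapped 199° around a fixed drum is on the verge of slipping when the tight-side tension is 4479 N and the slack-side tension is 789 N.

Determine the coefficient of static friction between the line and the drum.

T₂/T₁ = e^{μβ} → μ = ln(T₂/T₁)/β.
β = 199° = 3.473 rad.
μ = ln(4479/789)/3.473 = ln(5.677)/3.473 = 0.5.

μ ≈ 0.5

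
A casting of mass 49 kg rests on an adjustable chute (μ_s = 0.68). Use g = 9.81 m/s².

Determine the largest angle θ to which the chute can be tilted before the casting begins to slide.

θ_max ≈ 34.2°

At the slip threshold, m g sin θ = μ_s · m g cos θ, so tan θ = μ_s.
θ_max = arctan(0.68) = 34.2°.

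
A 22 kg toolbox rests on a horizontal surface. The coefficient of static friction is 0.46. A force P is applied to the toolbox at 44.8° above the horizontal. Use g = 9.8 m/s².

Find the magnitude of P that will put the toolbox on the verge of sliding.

N = m g − P sin α (the pull lifts the toolbox).
At impending slip, P cos α = μ_s N = μ_s (m g − P sin α).
Solving: P (cos α + μ_s sin α) = μ_s m g → P = 0.46×216/(cos 44.8° + 0.46 sin 44.8°) = 99.2/1.034 = 95.9 N.

P ≈ 95.9 N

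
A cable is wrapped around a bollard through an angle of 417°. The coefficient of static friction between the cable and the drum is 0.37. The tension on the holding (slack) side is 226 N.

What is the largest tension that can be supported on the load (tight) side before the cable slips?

At impending slip the capstan equation gives T₂/T₁ = e^{μβ} with β in radians.
β = 417° × π/180 = 7.278 rad.
e^{μβ} = e^{0.37×7.278} = 14.77.
T₂ = T₁ · e^{μβ} = 226 × 14.77 = 3340 N.

T_max ≈ 3340 N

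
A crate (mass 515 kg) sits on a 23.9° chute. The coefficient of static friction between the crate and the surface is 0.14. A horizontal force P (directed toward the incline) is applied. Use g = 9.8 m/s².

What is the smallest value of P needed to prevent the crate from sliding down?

The crate tends to slide down (tan θ > μ_s), so at the point of impending slip friction acts up-slope at its limit: f = μ_s N.
Perpendicular to the incline: N = m g cos θ + P sin θ.
Along the incline: P cos θ + μ_s N = m g sin θ, i.e. P cos θ + μ_s (m g cos θ + P sin θ) = m g sin θ.
Solving, P (cos θ + μ_s sin θ) = m g (sin θ − μ_s cos θ), so P = 5050×0.2771/0.971 = 1440 N.

P_min ≈ 1440 N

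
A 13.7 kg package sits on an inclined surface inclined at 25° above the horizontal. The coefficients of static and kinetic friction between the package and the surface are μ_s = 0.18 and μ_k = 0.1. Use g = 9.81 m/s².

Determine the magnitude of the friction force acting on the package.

f ≈ 12.2 N (up the incline)

The normal reaction is N = m g cos θ = 121.8 N.
For equilibrium along the incline, friction must balance the weight component: f = m g sin θ = 56.8 N up the slope.
The static-friction ceiling is μ_s N = 0.18 × 121.8 = 21.92 N.
Since |56.8| > 21.92 N, static friction cannot hold it; the package slides down the incline and kinetic friction applies: f = μ_k N = 0.1 × 121.8 = 12.2 N.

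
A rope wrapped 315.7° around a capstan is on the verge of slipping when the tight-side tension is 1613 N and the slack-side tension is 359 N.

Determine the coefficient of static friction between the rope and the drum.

μ ≈ 0.273

T₂/T₁ = e^{μβ} → μ = ln(T₂/T₁)/β.
β = 315.7° = 5.51 rad.
μ = ln(1613/359)/5.51 = ln(4.493)/5.51 = 0.273.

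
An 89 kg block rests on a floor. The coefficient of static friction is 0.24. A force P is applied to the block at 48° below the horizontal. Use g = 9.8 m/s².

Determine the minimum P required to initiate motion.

N = m g + P sin α (the push presses the block into the floor).
At impending slip, P cos α = μ_s N = μ_s (m g + P sin α).
Solving: P (cos α − μ_s sin α) = μ_s m g → P = 0.24×872/(cos 48° − 0.24 sin 48°) = 209/0.4908 = 427 N.

P ≈ 427 N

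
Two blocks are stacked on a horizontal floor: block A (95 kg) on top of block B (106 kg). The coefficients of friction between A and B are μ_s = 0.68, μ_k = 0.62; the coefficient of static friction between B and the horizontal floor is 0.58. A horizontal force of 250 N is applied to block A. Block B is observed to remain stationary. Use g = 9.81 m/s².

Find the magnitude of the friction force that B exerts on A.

Between the blocks, N₁ = m_A g = 932 N.
Maximum static friction on A from B: μ_s N₁ = 0.68×932 = 633.7 N.
Since P = 250 N ≤ 633.7 N, A does not slip on B; friction on A equals P = 250 N.
By Newton's third law B feels 250 N forward from A. With B stationary, the floor's static friction on B balances it: f₂ = 250 N (well within μ_s(m_A+m_B)g = 1144 N).

f ≈ 250 N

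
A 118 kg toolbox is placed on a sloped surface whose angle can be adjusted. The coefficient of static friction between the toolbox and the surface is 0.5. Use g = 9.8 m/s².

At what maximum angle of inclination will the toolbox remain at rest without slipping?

θ_max ≈ 26.6°

At the slip threshold, m g sin θ = μ_s · m g cos θ, so tan θ = μ_s.
θ_max = arctan(0.5) = 26.6°.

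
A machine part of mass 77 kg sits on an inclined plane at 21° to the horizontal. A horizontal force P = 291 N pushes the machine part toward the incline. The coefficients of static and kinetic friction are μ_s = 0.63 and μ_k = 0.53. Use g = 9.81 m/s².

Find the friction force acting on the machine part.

Normal direction: N = m g cos θ + P sin θ = 809.5 N.
Parallel to the incline: P cos θ − m g sin θ = 271.7 − 270.7 = 0.9715 N; the friction needed to balance this is 0.9715 N acting down the slope.
The limit of static friction is μ_s N = 510 N.
Since 0.9715 N is within the 510 N limit, the machine part stays put and friction is exactly 0.972 N.

f ≈ 0.972 N (down the incline)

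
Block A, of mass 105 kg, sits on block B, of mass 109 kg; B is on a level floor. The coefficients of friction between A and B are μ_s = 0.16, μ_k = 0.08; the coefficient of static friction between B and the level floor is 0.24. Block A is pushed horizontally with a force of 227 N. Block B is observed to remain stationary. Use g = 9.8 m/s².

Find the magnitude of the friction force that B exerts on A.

f ≈ 82.3 N

Normal force at the A–B interface: N₁ = m_A g = 1029 N.
Maximum static friction on A from B: μ_s N₁ = 0.16×1029 = 164.6 N.
Since P = 227 N > 164.6 N, A slides on B; the A–B friction is kinetic: f₁ = μ_k N₁ = 0.08×1029 = 82.3 N.
B experiences an equal 82.3 N forward from A (third law). B is in equilibrium, so the floor supplies f₂ = 82.3 N of static friction (limit μ_s(m_A+m_B)g = 503.3 N, not exceeded).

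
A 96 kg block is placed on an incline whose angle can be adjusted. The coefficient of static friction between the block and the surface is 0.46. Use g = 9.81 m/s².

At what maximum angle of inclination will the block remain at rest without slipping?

At the slip threshold, m g sin θ = μ_s · m g cos θ, so tan θ = μ_s.
θ_max = arctan(0.46) = 24.7°.

θ_max ≈ 24.7°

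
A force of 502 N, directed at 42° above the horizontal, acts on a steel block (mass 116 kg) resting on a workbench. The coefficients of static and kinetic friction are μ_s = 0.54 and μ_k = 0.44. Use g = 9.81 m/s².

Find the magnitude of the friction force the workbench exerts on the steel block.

f ≈ 373 N

N = m g − P sin α = 1138 − 502×sin 42° = 802.1 N.
The horizontal driving force is P cos α = 373.1 N, so equilibrium needs friction f = 373.1 N.
μ_s N = 0.54 × 802.1 = 433.1 N.
373.1 ≤ 433.1 N → static; friction equals the required 373 N.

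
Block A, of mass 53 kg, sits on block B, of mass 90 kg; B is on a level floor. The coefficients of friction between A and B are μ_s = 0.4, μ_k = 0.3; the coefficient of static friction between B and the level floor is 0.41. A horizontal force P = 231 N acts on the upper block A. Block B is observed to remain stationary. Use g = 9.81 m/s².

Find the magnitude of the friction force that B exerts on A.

The normal force B exerts on A is simply A's weight, N₁ = 519.9 N.
Maximum static friction on A from B: μ_s N₁ = 0.4×519.9 = 208 N.
Since P = 231 N > 208 N, A slides on B; the A–B friction is kinetic: f₁ = μ_k N₁ = 0.3×519.9 = 156 N.
B experiences an equal 156 N forward from A (third law). B is in equilibrium, so the floor supplies f₂ = 156 N of static friction (limit μ_s(m_A+m_B)g = 575.2 N, not exceeded).

f ≈ 156 N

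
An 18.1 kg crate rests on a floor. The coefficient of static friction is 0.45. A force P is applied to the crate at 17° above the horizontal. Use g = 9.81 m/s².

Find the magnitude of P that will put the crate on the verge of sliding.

P ≈ 73.4 N

N = m g − P sin α (the pull lifts the crate).
At impending slip, P cos α = μ_s N = μ_s (m g − P sin α).
Solving: P (cos α + μ_s sin α) = μ_s m g → P = 0.45×178/(cos 17° + 0.45 sin 17°) = 79.9/1.088 = 73.4 N.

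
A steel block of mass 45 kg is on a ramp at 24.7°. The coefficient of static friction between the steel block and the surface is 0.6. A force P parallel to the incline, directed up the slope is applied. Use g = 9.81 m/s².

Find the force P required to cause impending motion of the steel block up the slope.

P ≈ 425 N

At impending motion up the slope, friction acts down-slope at its limit: f = μ_s N.
P is parallel to the surface, so N = m g cos θ = 401 N.
Along the incline: P = m g sin θ + μ_s N = 184 + 0.6×401 = 425 N.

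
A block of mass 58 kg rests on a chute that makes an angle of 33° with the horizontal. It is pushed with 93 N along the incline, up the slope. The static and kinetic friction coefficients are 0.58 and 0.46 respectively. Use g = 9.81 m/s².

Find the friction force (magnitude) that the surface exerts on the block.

Normal force: N = m g cos θ = 58 × 9.81 × cos 33° = 477.2 N.
The friction needed for equilibrium is m g sin θ − P = 309.9 − 93 = 216.9 N, measured positive up-slope.
Maximum static friction available: μ_s N = 0.58 × 477.2 = 276.8 N.
Since |216.9| ≤ 276.8 N, no slip — friction simply equals what equilibrium demands.

f ≈ 217 N (up the incline)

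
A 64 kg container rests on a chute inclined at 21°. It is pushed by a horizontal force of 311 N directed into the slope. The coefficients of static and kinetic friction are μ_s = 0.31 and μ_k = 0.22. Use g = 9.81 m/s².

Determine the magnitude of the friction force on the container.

f ≈ 65.3 N (down the incline)

Normal direction: N = m g cos θ + P sin θ = 697.6 N.
Along the incline, the net driving force (taking up-slope positive) is P cos θ − m g sin θ = 290.3 − 225 = 65.35 N, so equilibrium requires friction f = -65.35 N (down-slope).
The limit of static friction is μ_s N = 216.3 N.
Since 65.35 N is within the 216.3 N limit, the container stays put and friction is exactly 65.3 N.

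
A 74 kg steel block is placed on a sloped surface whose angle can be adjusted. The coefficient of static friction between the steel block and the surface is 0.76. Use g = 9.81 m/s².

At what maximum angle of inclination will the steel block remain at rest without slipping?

θ_max ≈ 37.2°

At the slip threshold, m g sin θ = μ_s · m g cos θ, so tan θ = μ_s.
θ_max = arctan(0.76) = 37.2°.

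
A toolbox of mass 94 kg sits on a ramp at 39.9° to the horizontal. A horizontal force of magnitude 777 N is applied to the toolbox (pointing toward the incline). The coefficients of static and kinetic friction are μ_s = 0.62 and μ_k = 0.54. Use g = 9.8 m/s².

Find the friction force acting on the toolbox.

f ≈ 5.18 N (down the incline)

Resolve perpendicular to the incline: N = m g cos θ + P sin θ = 94×9.8×cos 39.9° + 777×sin 39.9° = 1205 N.
Along the incline, the net driving force (taking up-slope positive) is P cos θ − m g sin θ = 596.1 − 590.9 = 5.184 N, so equilibrium requires friction f = -5.184 N (down-slope).
The limit of static friction is μ_s N = 747.2 N.
|f_req| = 5.184 ≤ 747.2 N → the toolbox is in equilibrium; friction equals the required value.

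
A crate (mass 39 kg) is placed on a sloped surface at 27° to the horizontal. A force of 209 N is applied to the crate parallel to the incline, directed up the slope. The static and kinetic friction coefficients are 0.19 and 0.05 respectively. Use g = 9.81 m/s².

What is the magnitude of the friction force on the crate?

Perpendicular to the surface, N = m g cos θ = 39·9.81·cos 27° = 340.9 N.
Parallel to the incline, ΣF = 0 gives f = m g sin θ − P = 173.7 − 209 = -35.31 N (up-slope positive).
Static friction can supply at most μ_s N = 64.77 N.
Since |-35.31| ≤ 64.77 N, no slip — friction simply equals what equilibrium demands.

f ≈ 35.3 N (down the incline)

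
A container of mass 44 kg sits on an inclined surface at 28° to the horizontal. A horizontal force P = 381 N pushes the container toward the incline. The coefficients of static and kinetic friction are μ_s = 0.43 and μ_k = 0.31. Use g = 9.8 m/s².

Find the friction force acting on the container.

The horizontal push has a component P sin θ into the surface, so N = m g cos θ + P sin θ = 380.7 + 178.9 = 559.6 N.
Parallel to the incline: P cos θ − m g sin θ = 336.4 − 202.4 = 134 N; the friction needed to balance this is 134 N acting down the slope.
Maximum static friction: μ_s N = 0.43 × 559.6 = 240.6 N.
Since 134 N is within the 240.6 N limit, the container stays put and friction is exactly 134 N.

f ≈ 134 N (down the incline)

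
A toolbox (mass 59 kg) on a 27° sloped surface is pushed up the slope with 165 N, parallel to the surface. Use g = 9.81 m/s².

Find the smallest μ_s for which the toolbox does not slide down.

μ_s,min ≈ 0.19

N = m g cos θ = 515.7 N.
Friction must make up the shortfall along the incline: f = m g sin θ − P = 262.8 − 165 = 97.77 N.
At the threshold f = μ_s N, so μ_s,min = 97.77/515.7 = 0.19.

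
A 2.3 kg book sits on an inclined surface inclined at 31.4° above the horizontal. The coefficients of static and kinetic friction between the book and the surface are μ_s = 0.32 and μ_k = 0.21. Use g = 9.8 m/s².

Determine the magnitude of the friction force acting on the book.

The normal reaction is N = m g cos θ = 19.24 N.
Along the slope the weight component is m g sin θ = 11.74 N; friction must supply exactly this, acting up-slope.
Static friction can supply at most μ_s N = 6.156 N.
Since |11.74| > 6.156 N, static friction cannot hold it; the book slides down the incline and kinetic friction applies: f = μ_k N = 0.21 × 19.24 = 4.04 N.

f ≈ 4.04 N (up the incline)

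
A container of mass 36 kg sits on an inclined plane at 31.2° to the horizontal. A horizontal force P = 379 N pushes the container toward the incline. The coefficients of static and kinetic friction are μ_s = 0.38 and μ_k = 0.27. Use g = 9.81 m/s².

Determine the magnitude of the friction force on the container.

Normal direction: N = m g cos θ + P sin θ = 498.4 N.
Parallel to the incline: P cos θ − m g sin θ = 324.2 − 182.9 = 141.2 N; the friction needed to balance this is 141.2 N acting down the slope.
The limit of static friction is μ_s N = 189.4 N.
Since 141.2 N is within the 189.4 N limit, the container stays put and friction is exactly 141 N.

f ≈ 141 N (down the incline)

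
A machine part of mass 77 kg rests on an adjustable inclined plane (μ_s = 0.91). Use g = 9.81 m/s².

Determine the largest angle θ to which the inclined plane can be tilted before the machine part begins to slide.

At the slip threshold, m g sin θ = μ_s · m g cos θ, so tan θ = μ_s.
θ_max = arctan(0.91) = 42.3°.

θ_max ≈ 42.3°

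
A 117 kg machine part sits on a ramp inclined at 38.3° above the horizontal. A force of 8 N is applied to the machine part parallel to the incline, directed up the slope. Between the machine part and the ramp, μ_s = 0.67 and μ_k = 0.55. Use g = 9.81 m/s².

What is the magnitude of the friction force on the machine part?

f ≈ 495 N (up the incline)

The normal reaction is N = m g cos θ = 900.7 N.
Parallel to the incline, ΣF = 0 gives f = m g sin θ − P = 711.4 − 8 = 703.4 N (up-slope positive).
Static friction can supply at most μ_s N = 603.5 N.
|703.4| exceeds 603.5 N, so the machine part slips down-slope; friction is kinetic, f = μ_k N = 0.55×900.7 = 495 N.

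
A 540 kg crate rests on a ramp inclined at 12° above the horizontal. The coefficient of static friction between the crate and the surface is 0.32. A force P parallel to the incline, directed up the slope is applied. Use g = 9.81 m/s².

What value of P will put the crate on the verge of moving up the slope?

P ≈ 2760 N

At impending motion up the slope, friction acts down-slope at its limit: f = μ_s N.
P is parallel to the surface, so N = m g cos θ = 5180 N.
Along the incline: P = m g sin θ + μ_s N = 1100 + 0.32×5180 = 2760 N.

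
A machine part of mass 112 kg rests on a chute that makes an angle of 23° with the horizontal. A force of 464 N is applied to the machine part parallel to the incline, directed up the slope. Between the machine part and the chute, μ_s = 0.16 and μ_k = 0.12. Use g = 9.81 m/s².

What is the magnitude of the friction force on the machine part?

f ≈ 34.7 N (down the incline)

Normal force: N = m g cos θ = 112 × 9.81 × cos 23° = 1011 N.
The friction needed for equilibrium is m g sin θ − P = 429.3 − 464 = -34.7 N, measured positive up-slope.
Static friction can supply at most μ_s N = 161.8 N.
Since |-34.7| ≤ 161.8 N, the machine part remains in static equilibrium and friction takes exactly the required value.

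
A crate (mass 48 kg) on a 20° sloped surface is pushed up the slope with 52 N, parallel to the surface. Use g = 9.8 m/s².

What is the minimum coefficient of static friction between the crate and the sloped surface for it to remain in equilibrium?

μ_s,min ≈ 0.246

N = m g cos θ = 442 N.
Friction must make up the shortfall along the incline: f = m g sin θ − P = 160.9 − 52 = 108.9 N.
At the threshold f = μ_s N, so μ_s,min = 108.9/442 = 0.246.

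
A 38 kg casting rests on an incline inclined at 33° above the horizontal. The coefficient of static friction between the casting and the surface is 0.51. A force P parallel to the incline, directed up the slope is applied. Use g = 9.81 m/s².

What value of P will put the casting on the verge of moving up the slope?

P ≈ 362 N

At impending motion up the slope, friction acts down-slope at its limit: f = μ_s N.
P is parallel to the surface, so N = m g cos θ = 313 N.
Along the incline: P = m g sin θ + μ_s N = 203 + 0.51×313 = 362 N.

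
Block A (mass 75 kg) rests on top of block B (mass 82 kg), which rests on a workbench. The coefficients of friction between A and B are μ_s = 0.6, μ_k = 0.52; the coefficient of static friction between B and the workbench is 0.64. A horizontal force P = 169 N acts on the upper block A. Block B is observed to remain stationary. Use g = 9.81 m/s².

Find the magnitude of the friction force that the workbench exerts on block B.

Between the blocks, N₁ = m_A g = 735.8 N.
Maximum static friction on A from B: μ_s N₁ = 0.6×735.8 = 441.4 N.
P = 169 N is within that limit, so A and B move together (both at rest); the A–B friction is simply f₁ = P = 169 N.
B experiences an equal 169 N forward from A (third law). B is in equilibrium, so the floor supplies f₂ = 169 N of static friction (limit μ_s(m_A+m_B)g = 985.7 N, not exceeded).

f ≈ 169 N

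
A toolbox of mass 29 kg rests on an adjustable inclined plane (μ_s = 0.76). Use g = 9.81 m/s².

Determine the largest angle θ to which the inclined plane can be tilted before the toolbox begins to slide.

At the slip threshold, m g sin θ = μ_s · m g cos θ, so tan θ = μ_s.
θ_max = arctan(0.76) = 37.2°.

θ_max ≈ 37.2°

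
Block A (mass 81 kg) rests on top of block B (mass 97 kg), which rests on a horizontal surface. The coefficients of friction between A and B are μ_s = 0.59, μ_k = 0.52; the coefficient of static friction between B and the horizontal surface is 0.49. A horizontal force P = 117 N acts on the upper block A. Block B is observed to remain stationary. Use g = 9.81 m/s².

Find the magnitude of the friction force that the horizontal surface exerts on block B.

f ≈ 117 N

Normal force at the A–B interface: N₁ = m_A g = 794.6 N.
Maximum static friction on A from B: μ_s N₁ = 0.59×794.6 = 468.8 N.
P = 117 N is within that limit, so A and B move together (both at rest); the A–B friction is simply f₁ = P = 117 N.
B experiences an equal 117 N forward from A (third law). B is in equilibrium, so the floor supplies f₂ = 117 N of static friction (limit μ_s(m_A+m_B)g = 855.6 N, not exceeded).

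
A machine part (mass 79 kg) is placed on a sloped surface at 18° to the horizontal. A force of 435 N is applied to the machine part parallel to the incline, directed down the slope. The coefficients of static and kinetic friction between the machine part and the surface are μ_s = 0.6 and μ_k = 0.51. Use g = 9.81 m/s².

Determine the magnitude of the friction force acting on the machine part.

Normal force: N = m g cos θ = 79 × 9.81 × cos 18° = 737.1 N.
For equilibrium along the incline the friction force must supply f = m g sin θ + P = 239.5 + 435 = 674.5 N (positive meaning up-slope).
The static-friction ceiling is μ_s N = 0.6 × 737.1 = 442.2 N.
Since |674.5| > 442.2 N, static friction cannot hold it; the machine part slides down the incline and kinetic friction applies: f = μ_k N = 0.51 × 737.1 = 376 N.

f ≈ 376 N (up the incline)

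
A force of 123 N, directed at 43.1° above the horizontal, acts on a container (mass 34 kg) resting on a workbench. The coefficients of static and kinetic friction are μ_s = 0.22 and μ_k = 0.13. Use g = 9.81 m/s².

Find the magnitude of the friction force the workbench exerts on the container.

f ≈ 32.4 N

The vertical component of P reduces the normal force: N = m g − P sin α = 333.5 − 84.04 = 249.5 N.
For equilibrium, f = P cos α = 123×cos 43.1° = 89.81 N.
The static-friction limit is μ_s N = 54.89 N.
The required friction exceeds μ_s N, so the container moves and f = μ_k N = 32.4 N.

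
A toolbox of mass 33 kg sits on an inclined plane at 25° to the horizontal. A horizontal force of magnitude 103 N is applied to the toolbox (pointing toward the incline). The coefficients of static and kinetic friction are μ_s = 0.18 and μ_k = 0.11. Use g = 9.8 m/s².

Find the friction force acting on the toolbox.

The horizontal push has a component P sin θ into the surface, so N = m g cos θ + P sin θ = 293.1 + 43.53 = 336.6 N.
Parallel to the incline: P cos θ − m g sin θ = 93.35 − 136.7 = -43.33 N; the friction needed to balance this is 43.33 N acting up the slope.
The limit of static friction is μ_s N = 60.59 N.
Since 43.33 N is within the 60.59 N limit, the toolbox stays put and friction is exactly 43.3 N.

f ≈ 43.3 N (up the incline)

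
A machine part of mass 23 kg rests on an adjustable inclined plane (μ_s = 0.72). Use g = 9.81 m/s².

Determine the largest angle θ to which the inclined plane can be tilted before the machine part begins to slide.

θ_max ≈ 35.8°

At the slip threshold, m g sin θ = μ_s · m g cos θ, so tan θ = μ_s.
θ_max = arctan(0.72) = 35.8°.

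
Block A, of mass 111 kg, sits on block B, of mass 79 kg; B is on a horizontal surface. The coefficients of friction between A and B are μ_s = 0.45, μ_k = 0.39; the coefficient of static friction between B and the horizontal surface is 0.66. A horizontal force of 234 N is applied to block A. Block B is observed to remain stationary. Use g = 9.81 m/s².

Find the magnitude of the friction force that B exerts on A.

Between the blocks, N₁ = m_A g = 1089 N.
So the A–B interface can sustain at most μ_s N₁ = 490 N of static friction.
P = 234 N is within that limit, so A and B move together (both at rest); the A–B friction is simply f₁ = P = 234 N.
B experiences an equal 234 N forward from A (third law). B is in equilibrium, so the floor supplies f₂ = 234 N of static friction (limit μ_s(m_A+m_B)g = 1230 N, not exceeded).

f ≈ 234 N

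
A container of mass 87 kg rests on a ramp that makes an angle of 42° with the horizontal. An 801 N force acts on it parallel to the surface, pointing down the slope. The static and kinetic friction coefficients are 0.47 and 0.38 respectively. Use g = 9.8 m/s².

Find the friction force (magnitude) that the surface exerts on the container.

Perpendicular to the surface, N = m g cos θ = 87·9.8·cos 42° = 633.6 N.
Parallel to the incline, ΣF = 0 gives f = m g sin θ + P = 570.5 + 801 = 1372 N (up-slope positive).
Static friction can supply at most μ_s N = 297.8 N.
|1372| exceeds 297.8 N, so the container slips down-slope; friction is kinetic, f = μ_k N = 0.38×633.6 = 241 N.

f ≈ 241 N (up the incline)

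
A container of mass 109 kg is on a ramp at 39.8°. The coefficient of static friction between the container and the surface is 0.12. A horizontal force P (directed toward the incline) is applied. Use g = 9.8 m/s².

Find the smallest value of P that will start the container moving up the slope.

At impending motion up the slope, friction acts down-slope at its limit: f = μ_s N.
Perpendicular to the incline: N = m g cos θ + P sin θ.
Along the incline: P cos θ = m g sin θ + μ_s N = m g sin θ + μ_s (m g cos θ + P sin θ).
Solving, P (cos θ − μ_s sin θ) = m g (sin θ + μ_s cos θ), so P = 109×9.8×(sin 39.8° + 0.12 cos 39.8°)/(cos 39.8° − 0.12 sin 39.8°) = 1070×0.7323/0.6915 = 1130 N.

P ≈ 1130 N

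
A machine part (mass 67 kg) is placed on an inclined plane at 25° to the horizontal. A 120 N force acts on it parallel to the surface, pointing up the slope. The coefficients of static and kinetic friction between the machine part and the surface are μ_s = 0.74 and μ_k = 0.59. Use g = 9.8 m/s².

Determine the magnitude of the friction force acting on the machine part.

f ≈ 157 N (up the incline)

Normal force: N = m g cos θ = 67 × 9.8 × cos 25° = 595.1 N.
The friction needed for equilibrium is m g sin θ − P = 277.5 − 120 = 157.5 N, measured positive up-slope.
Static friction can supply at most μ_s N = 440.4 N.
Since |157.5| ≤ 440.4 N, the machine part remains in static equilibrium and friction takes exactly the required value.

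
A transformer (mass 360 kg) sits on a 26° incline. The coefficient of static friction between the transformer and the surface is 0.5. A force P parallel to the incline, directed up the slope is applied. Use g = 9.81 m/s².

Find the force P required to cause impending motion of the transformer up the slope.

P ≈ 3140 N

At impending motion up the slope, friction acts down-slope at its limit: f = μ_s N.
P is parallel to the surface, so N = m g cos θ = 3170 N.
Along the incline: P = m g sin θ + μ_s N = 1550 + 0.5×3170 = 3140 N.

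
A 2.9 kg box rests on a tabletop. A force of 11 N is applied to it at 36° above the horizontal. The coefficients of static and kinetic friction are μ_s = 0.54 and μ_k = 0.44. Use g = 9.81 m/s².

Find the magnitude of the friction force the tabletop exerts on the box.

f ≈ 8.9 N

N = m g − P sin α = 28.45 − 11×sin 36° = 21.98 N.
Horizontally, friction must balance P cos α = 8.899 N.
The static-friction limit is μ_s N = 11.87 N.
Since 8.899 N does not exceed the limit, the box stays at rest and f = 8.9 N.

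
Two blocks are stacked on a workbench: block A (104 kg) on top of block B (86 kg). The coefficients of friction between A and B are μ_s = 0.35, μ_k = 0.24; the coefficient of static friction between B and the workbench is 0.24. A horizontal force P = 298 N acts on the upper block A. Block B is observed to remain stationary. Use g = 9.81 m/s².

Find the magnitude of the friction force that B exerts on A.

f ≈ 298 N

Normal force at the A–B interface: N₁ = m_A g = 1020 N.
So the A–B interface can sustain at most μ_s N₁ = 357.1 N of static friction.
Since P = 298 N ≤ 357.1 N, A does not slip on B; friction on A equals P = 298 N.
By Newton's third law B feels 298 N forward from A. With B stationary, the floor's static friction on B balances it: f₂ = 298 N (well within μ_s(m_A+m_B)g = 447.3 N).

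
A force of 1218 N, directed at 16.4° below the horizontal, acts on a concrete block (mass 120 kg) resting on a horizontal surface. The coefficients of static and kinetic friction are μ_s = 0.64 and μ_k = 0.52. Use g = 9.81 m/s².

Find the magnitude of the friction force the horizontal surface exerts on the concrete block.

f ≈ 791 N

The vertical component of P adds to the normal force: N = m g + P sin α = 1177 + 343.9 = 1521 N.
The horizontal driving force is P cos α = 1168 N, so equilibrium needs friction f = 1168 N.
The static-friction limit is μ_s N = 973.5 N.
1168 > 973.5 N → the concrete block slides; f = μ_k N = 0.52×1521 = 791 N.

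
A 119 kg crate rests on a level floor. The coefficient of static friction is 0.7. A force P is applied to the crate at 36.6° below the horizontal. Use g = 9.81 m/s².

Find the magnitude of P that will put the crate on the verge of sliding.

N = m g + P sin α (the push presses the crate into the level floor).
At impending slip, P cos α = μ_s N = μ_s (m g + P sin α).
Solving: P (cos α − μ_s sin α) = μ_s m g → P = 0.7×1170/(cos 36.6° − 0.7 sin 36.6°) = 817/0.3855 = 2120 N.

P ≈ 2120 N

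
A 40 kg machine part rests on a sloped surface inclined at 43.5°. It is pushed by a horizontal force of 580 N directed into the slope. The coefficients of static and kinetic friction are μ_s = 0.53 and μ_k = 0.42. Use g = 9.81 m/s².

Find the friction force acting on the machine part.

f ≈ 151 N (down the incline)

Normal direction: N = m g cos θ + P sin θ = 683.9 N.
Along the incline, the net driving force (taking up-slope positive) is P cos θ − m g sin θ = 420.7 − 270.1 = 150.6 N, so equilibrium requires friction f = -150.6 N (down-slope).
Maximum static friction: μ_s N = 0.53 × 683.9 = 362.5 N.
Since 150.6 N is within the 362.5 N limit, the machine part stays put and friction is exactly 151 N.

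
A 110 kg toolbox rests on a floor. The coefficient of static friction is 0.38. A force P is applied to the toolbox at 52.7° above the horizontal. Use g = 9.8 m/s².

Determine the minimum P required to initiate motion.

P ≈ 451 N

N = m g − P sin α (the pull lifts the toolbox).
At impending slip, P cos α = μ_s N = μ_s (m g − P sin α).
Solving: P (cos α + μ_s sin α) = μ_s m g → P = 0.38×1080/(cos 52.7° + 0.38 sin 52.7°) = 410/0.9083 = 451 N.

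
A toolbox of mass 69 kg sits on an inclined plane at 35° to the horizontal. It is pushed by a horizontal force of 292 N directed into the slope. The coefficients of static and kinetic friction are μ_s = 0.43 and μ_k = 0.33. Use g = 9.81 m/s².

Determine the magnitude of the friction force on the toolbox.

f ≈ 149 N (up the incline)

Normal direction: N = m g cos θ + P sin θ = 722 N.
Parallel to the incline: P cos θ − m g sin θ = 239.2 − 388.2 = -149.1 N; the friction needed to balance this is 149.1 N acting up the slope.
Maximum static friction: μ_s N = 0.43 × 722 = 310.4 N.
|f_req| = 149.1 ≤ 310.4 N → the toolbox is in equilibrium; friction equals the required value.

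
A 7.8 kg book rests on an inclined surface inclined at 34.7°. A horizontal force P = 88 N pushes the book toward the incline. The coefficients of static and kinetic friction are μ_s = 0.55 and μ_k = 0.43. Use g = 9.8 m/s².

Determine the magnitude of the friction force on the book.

f ≈ 28.8 N (down the incline)

Resolve perpendicular to the incline: N = m g cos θ + P sin θ = 7.8×9.8×cos 34.7° + 88×sin 34.7° = 112.9 N.
Parallel to the incline: P cos θ − m g sin θ = 72.35 − 43.52 = 28.83 N; the friction needed to balance this is 28.83 N acting down the slope.
Maximum static friction: μ_s N = 0.55 × 112.9 = 62.12 N.
|f_req| = 28.83 ≤ 62.12 N → the book is in equilibrium; friction equals the required value.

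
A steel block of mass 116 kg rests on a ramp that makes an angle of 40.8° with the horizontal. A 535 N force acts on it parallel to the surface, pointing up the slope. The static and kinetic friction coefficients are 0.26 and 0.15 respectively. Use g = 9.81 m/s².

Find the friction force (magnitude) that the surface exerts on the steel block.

The normal reaction is N = m g cos θ = 861.4 N.
For equilibrium along the incline the friction force must supply f = m g sin θ − P = 743.6 − 535 = 208.6 N (positive meaning up-slope).
Maximum static friction available: μ_s N = 0.26 × 861.4 = 224 N.
Since |208.6| ≤ 224 N, no slip — friction simply equals what equilibrium demands.

f ≈ 209 N (up the incline)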